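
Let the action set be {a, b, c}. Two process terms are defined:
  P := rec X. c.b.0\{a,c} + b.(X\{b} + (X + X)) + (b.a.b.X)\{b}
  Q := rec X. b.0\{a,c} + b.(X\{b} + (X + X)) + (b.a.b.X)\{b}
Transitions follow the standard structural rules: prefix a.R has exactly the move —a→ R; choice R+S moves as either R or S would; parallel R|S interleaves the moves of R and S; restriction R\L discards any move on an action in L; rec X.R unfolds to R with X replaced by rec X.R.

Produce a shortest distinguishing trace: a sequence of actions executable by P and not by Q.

LTS(P): 5 reachable states
  u0 = rec X. c.b.0\{a,c} + b.(X\{b} + (X + X)) + (b.a.b.X)\{b} :: =b=> u1, =c=> u2
  u1 = (rec X. c.b.0\{a,c} + b.(X\{b} + (X + X)) + (b.a.b.X)\{b})\{b} + ((rec X. c.b.0\{a,c} + b.(X\{b} + (X + X)) + (b.a.b.X)\{b}) + (rec X. c.b.0\{a,c} + b.(X\{b} + (X + X)) + (b.a.b.X)\{b})) :: =b=> u1, =c=> u2, =c=> u3
  u2 = b.0\{a,c} :: =b=> u4
  u3 = (b.0\{a,c})\{b} :: (no moves)
  u4 = 0\{a,c} :: (no moves)
LTS(Q): 3 reachable states
  v0 = rec X. b.0\{a,c} + b.(X\{b} + (X + X)) + (b.a.b.X)\{b} :: =b=> v1, =b=> v2
  v1 = (rec X. b.0\{a,c} + b.(X\{b} + (X + X)) + (b.a.b.X)\{b})\{b} + ((rec X. b.0\{a,c} + b.(X\{b} + (X + X)) + (b.a.b.X)\{b}) + (rec X. b.0\{a,c} + b.(X\{b} + (X + X)) + (b.a.b.X)\{b})) :: =b=> v1, =b=> v2
  v2 = 0\{a,c} :: (no moves)
Run σ = ⟨c⟩ on P: start {u0}
  step 1 (c): {u2}
  P completes σ.
Run σ = ⟨c⟩ on Q: start {v0}
  step 1 (c): ∅ (Q stuck)

c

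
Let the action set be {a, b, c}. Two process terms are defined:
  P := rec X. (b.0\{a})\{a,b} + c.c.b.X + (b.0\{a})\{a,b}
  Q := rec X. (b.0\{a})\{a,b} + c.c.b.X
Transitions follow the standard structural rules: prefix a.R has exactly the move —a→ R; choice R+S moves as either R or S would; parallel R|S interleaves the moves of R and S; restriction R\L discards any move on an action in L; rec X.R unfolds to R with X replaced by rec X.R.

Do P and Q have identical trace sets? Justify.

YES

Reachable graph of P (3 states):
  u0 = rec X. (b.0\{a})\{a,b} + c.c.b.X + (b.0\{a})\{a,b} has moves ··c··> u1
  u1 = c.b.(rec X. (b.0\{a})\{a,b} + c.c.b.X + (b.0\{a})\{a,b}) has moves ··c··> u2
  u2 = b.(rec X. (b.0\{a})\{a,b} + c.c.b.X + (b.0\{a})\{a,b}) has moves ··b··> u0
Reachable graph of Q (3 states):
  v0 = rec X. (b.0\{a})\{a,b} + c.c.b.X has moves ··c··> v1
  v1 = c.b.(rec X. (b.0\{a})\{a,b} + c.c.b.X) has moves ··c··> v2
  v2 = b.(rec X. (b.0\{a})\{a,b} + c.c.b.X) has moves ··b··> v0
Coarsest stable partition (strong bisimilarity classes):
  B0 = {u0, v0}
  B1 = {u1, v1}
  B2 = {u2, v2}
u0 ∈ B0, v0 ∈ B0 → same block
Bisimilar ⇒ trace-equivalent.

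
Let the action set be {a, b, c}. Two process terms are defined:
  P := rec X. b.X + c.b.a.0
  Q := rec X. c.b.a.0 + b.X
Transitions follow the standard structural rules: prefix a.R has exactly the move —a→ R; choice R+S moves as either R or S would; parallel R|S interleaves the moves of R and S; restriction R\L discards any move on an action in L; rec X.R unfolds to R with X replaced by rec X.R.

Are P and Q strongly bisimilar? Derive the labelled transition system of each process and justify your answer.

P ~ Q

LTS(P): 4 reachable states
  s0 = rec X. b.X + c.b.a.0 | —b→ s0, —c→ s1
  s1 = b.a.0 | —b→ s2
  s2 = a.0 | —a→ s3
  s3 = 0 | ∅
LTS(Q): 4 reachable states
  t0 = rec X. c.b.a.0 + b.X | —b→ t0, —c→ t1
  t1 = b.a.0 | —b→ t2
  t2 = a.0 | —a→ t3
  t3 = 0 | ∅
Coarsest stable partition (strong bisimilarity classes):
  B0 = {s0, t0}
  B1 = {s1, t1}
  B2 = {s2, t2}
  B3 = {s3, t3}
s0 ∈ B0, t0 ∈ B0 → same block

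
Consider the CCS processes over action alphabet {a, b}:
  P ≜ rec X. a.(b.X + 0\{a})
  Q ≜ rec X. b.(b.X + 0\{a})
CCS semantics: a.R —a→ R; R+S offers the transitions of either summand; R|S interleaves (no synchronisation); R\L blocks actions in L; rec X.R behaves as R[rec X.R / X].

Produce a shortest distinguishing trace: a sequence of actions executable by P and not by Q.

a

LTS(P): 2 reachable states
  s0 = rec X. a.(b.X + 0\{a}) has moves ··a··> s1
  s1 = b.(rec X. a.(b.X + 0\{a})) + 0\{a} has moves ··b··> s0
LTS(Q): 2 reachable states
  t0 = rec X. b.(b.X + 0\{a}) has moves ··b··> t1
  t1 = b.(rec X. b.(b.X + 0\{a})) + 0\{a} has moves ··b··> t0
Trace ⟨a⟩ through P, begin at {s0}:
  [1] a ⇒ {s1}
  ✓ P
Trace ⟨a⟩ through Q, begin at {t0}:
  [1] a ⇒ ∅ (Q stuck)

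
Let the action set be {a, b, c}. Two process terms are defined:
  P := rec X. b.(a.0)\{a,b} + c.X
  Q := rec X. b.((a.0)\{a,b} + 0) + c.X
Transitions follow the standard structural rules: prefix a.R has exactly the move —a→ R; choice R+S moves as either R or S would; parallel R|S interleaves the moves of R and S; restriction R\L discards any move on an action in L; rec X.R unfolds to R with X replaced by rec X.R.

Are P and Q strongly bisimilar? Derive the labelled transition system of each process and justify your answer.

bisimilar

Reachable graph of P (2 states):
  s0 = rec X. b.(a.0)\{a,b} + c.X → ··b··> s1, ··c··> s0
  s1 = (a.0)\{a,b} → ·
Reachable graph of Q (2 states):
  t0 = rec X. b.((a.0)\{a,b} + 0) + c.X → ··b··> t1, ··c··> t0
  t1 = (a.0)\{a,b} + 0 → ·
Bisimilarity quotient blocks:
  B0 = {s0, t0}
  B1 = {s1, t1}
s0 ∈ B0, t0 ∈ B0 → same block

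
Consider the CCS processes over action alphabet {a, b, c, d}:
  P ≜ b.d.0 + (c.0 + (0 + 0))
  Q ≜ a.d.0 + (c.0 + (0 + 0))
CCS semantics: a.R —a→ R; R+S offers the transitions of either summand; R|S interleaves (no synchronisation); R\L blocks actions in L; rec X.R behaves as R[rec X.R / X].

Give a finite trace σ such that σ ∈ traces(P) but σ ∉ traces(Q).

b

Reachable graph of P (3 states):
  m0 = b.d.0 + (c.0 + (0 + 0)) → -b-> m1, -c-> m2
  m1 = d.0 → -d-> m2
  m2 = 0 → ·
Reachable graph of Q (3 states):
  n0 = a.d.0 + (c.0 + (0 + 0)) → -a-> n1, -c-> n2
  n1 = d.0 → -d-> n2
  n2 = 0 → ·
Executing b from P (initial set {m0}):
  after b @ step 1: {m1}
  P completes σ.
Executing b from Q (initial set {n0}):
  after b @ step 1: no successor for Q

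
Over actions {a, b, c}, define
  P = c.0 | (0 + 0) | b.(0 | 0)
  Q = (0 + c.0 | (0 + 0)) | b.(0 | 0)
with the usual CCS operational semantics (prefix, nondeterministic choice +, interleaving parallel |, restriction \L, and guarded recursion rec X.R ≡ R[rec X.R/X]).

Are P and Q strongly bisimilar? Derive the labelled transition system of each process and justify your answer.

LTS(P): 4 reachable states
  p0 = c.0 | (0 + 0) | b.(0 | 0) ⊢ -b-> p1, -c-> p2
  p1 = c.0 | (0 + 0) | (0 | 0) ⊢ -c-> p3
  p2 = 0 | (0 + 0) | b.(0 | 0) ⊢ -b-> p3
  p3 = 0 | (0 + 0) | (0 | 0) ⊢ ·
LTS(Q): 4 reachable states
  q0 = (0 + c.0 | (0 + 0)) | b.(0 | 0) ⊢ -b-> q1, -c-> q2
  q1 = (0 + c.0 | (0 + 0)) | (0 | 0) ⊢ -c-> q3
  q2 = 0 | (0 + 0) | b.(0 | 0) ⊢ -b-> q3
  q3 = 0 | (0 + 0) | (0 | 0) ⊢ ·
Bisimilarity quotient blocks:
  B0 = {p0, q0}
  B1 = {p1, q1}
  B2 = {p3, q3}
  B3 = {p2, q2}
p0 ∈ B0, q0 ∈ B0 → same block

YES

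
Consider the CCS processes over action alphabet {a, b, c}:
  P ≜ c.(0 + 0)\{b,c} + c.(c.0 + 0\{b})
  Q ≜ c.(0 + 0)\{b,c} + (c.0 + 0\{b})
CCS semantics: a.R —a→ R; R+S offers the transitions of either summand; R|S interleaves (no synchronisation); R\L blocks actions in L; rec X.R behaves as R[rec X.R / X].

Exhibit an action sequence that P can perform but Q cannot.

P's transition system — 4 states:
  u0 = c.(0 + 0)\{b,c} + c.(c.0 + 0\{b}) | ··c··> u1, ··c··> u2
  u1 = (0 + 0)\{b,c} | (no moves)
  u2 = c.0 + 0\{b} | ··c··> u3
  u3 = 0 | (no moves)
Q's transition system — 3 states:
  v0 = c.(0 + 0)\{b,c} + (c.0 + 0\{b}) | ··c··> v1, ··c··> v2
  v1 = (0 + 0)\{b,c} | (no moves)
  v2 = 0 | (no moves)
Trace ⟨cc⟩ through P, begin at {u0}:
  [1] c ⇒ {u1, u2}
  [2] c ⇒ {u3}
  P completes σ.
Trace ⟨cc⟩ through Q, begin at {v0}:
  [1] c ⇒ {v1, v2}
  [2] c ⇒ ∅  — Q cannot continue

cc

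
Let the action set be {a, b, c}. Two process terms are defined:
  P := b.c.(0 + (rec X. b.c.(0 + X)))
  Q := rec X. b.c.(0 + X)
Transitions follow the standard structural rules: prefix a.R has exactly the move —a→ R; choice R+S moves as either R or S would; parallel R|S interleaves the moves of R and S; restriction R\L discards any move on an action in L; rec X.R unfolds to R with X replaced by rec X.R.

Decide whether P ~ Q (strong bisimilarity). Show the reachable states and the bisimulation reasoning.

YES

Reachable graph of P (3 states):
  s0 = b.c.(0 + (rec X. b.c.(0 + X))) | -b-> s1
  s1 = c.(0 + (rec X. b.c.(0 + X))) | -c-> s2
  s2 = 0 + (rec X. b.c.(0 + X)) | -b-> s1
Reachable graph of Q (3 states):
  t0 = rec X. b.c.(0 + X) | -b-> t1
  t1 = c.(0 + (rec X. b.c.(0 + X))) | -c-> t2
  t2 = 0 + (rec X. b.c.(0 + X)) | -b-> t1
Partition-refinement fixed point:
  B0 = {s0, s2, t0, t2}
  B1 = {s1, t1}
s0 ∈ B0, t0 ∈ B0 → same block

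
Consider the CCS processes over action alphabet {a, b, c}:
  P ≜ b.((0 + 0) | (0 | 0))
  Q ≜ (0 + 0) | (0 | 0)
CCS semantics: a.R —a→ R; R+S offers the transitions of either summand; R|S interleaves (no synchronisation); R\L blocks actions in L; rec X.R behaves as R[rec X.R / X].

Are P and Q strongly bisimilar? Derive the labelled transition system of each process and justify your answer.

P's transition system — 2 states:
  u0 = b.((0 + 0) | (0 | 0)) has moves -b-> u1
  u1 = (0 + 0) | (0 | 0) has moves ·
Q's transition system — 1 states:
  v0 = (0 + 0) | (0 | 0) has moves ·
Bisimilarity quotient blocks:
  B0 = {u0}
  B1 = {u1, v0}
u0 ∈ B0, v0 ∈ B1 → different blocks

NO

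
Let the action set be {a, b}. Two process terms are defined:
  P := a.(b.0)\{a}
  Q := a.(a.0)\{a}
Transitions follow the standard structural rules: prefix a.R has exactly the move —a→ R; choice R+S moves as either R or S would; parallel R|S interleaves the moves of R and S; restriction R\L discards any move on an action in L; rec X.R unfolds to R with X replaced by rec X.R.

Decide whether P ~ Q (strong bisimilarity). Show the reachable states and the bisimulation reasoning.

LTS(P): 3 reachable states
  m0 = a.(b.0)\{a} → =a=> m1
  m1 = (b.0)\{a} → =b=> m2
  m2 = 0\{a} → stopped
LTS(Q): 2 reachable states
  n0 = a.(a.0)\{a} → =a=> n1
  n1 = (a.0)\{a} → stopped
Coarsest stable partition (strong bisimilarity classes):
  B0 = {m0}
  B1 = {m1}
  B2 = {m2, n1}
  B3 = {n0}
m0 ∈ B0, n0 ∈ B3 → different blocks

NO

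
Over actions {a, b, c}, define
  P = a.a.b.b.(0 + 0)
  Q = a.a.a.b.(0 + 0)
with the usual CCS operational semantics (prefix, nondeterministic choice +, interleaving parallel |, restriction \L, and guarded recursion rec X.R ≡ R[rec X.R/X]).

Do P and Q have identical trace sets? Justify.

Reachable graph of P (5 states):
  p0 = a.a.b.b.(0 + 0) has moves --a--▸ p1
  p1 = a.b.b.(0 + 0) has moves --a--▸ p2
  p2 = b.b.(0 + 0) has moves --b--▸ p3
  p3 = b.(0 + 0) has moves --b--▸ p4
  p4 = 0 + 0 has moves deadlocked
Reachable graph of Q (5 states):
  q0 = a.a.a.b.(0 + 0) has moves --a--▸ q1
  q1 = a.a.b.(0 + 0) has moves --a--▸ q2
  q2 = a.b.(0 + 0) has moves --a--▸ q3
  q3 = b.(0 + 0) has moves --b--▸ q4
  q4 = 0 + 0 has moves deadlocked
Run σ = ⟨aab⟩ on P: start {p0}
  step 1 (a): {p1}
  step 2 (a): {p2}
  step 3 (b): {p3}
  ✓ P
Run σ = ⟨aab⟩ on Q: start {q0}
  step 1 (a): {q1}
  step 2 (a): {q2}
  step 3 (b): no successor for Q

trace-distinct — witness ⟨aab⟩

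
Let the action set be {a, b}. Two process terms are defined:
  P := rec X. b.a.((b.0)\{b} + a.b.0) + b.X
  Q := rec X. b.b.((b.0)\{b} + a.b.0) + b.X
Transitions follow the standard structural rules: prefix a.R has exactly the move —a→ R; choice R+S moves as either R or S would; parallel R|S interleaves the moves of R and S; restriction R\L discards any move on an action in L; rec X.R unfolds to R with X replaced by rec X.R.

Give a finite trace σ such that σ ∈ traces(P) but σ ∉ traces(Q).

Reachable graph of P (5 states):
  s0 = rec X. b.a.((b.0)\{b} + a.b.0) + b.X :: -b-> s0, -b-> s1
  s1 = a.((b.0)\{b} + a.b.0) :: -a-> s2
  s2 = (b.0)\{b} + a.b.0 :: -a-> s3
  s3 = b.0 :: -b-> s4
  s4 = 0 :: stopped
Reachable graph of Q (5 states):
  t0 = rec X. b.b.((b.0)\{b} + a.b.0) + b.X :: -b-> t0, -b-> t1
  t1 = b.((b.0)\{b} + a.b.0) :: -b-> t2
  t2 = (b.0)\{b} + a.b.0 :: -a-> t3
  t3 = b.0 :: -b-> t4
  t4 = 0 :: stopped
Trace ⟨ba⟩ through P, begin at {s0}:
  [1] b ⇒ {s0, s1}
  [2] a ⇒ {s2}
  ✓ P
Trace ⟨ba⟩ through Q, begin at {t0}:
  [1] b ⇒ {t0, t1}
  [2] a ⇒ no successor for Q

ba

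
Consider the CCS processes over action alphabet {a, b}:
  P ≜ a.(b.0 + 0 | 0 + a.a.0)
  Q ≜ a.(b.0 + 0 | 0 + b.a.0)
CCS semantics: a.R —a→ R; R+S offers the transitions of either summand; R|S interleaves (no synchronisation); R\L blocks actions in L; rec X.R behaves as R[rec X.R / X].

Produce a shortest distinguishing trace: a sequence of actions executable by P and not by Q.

LTS(P): 4 reachable states
  m0 = a.(b.0 + 0 | 0 + a.a.0) has moves -a-> m1
  m1 = b.0 + 0 | 0 + a.a.0 has moves -a-> m2, -b-> m3
  m2 = a.0 has moves -a-> m3
  m3 = 0 has moves ·
LTS(Q): 4 reachable states
  n0 = a.(b.0 + 0 | 0 + b.a.0) has moves -a-> n1
  n1 = b.0 + 0 | 0 + b.a.0 has moves -b-> n2, -b-> n3
  n2 = 0 has moves ·
  n3 = a.0 has moves -a-> n2
Run σ = ⟨aa⟩ on P: start {m0}
  step 1 (a): {m1}
  step 2 (a): {m2}
  ✓ P
Run σ = ⟨aa⟩ on Q: start {n0}
  step 1 (a): {n1}
  step 2 (a): ∅ (Q stuck)

aa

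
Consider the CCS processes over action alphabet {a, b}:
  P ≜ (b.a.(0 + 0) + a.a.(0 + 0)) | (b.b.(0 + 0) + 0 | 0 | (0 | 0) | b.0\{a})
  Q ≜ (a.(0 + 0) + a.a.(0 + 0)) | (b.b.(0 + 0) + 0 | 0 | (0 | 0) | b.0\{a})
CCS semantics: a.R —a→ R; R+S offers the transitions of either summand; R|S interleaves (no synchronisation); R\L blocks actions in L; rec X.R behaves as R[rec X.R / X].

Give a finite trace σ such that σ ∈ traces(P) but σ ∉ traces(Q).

bbb

P's transition system — 12 states:
  p0 = (b.a.(0 + 0) + a.a.(0 + 0)) | (b.b.(0 + 0) + 0 | 0 | (0 | 0) | b.0\{a}) → —a→ p1, —b→ p1, —b→ p2, —b→ p3
  p1 = a.(0 + 0) | (b.b.(0 + 0) + 0 | 0 | (0 | 0) | b.0\{a}) → —a→ p4, —b→ p5, —b→ p6
  p2 = (b.a.(0 + 0) + a.a.(0 + 0)) | (0 | 0 | (0 | 0) | 0\{a}) → —a→ p5, —b→ p5
  p3 = (b.a.(0 + 0) + a.a.(0 + 0)) | b.(0 + 0) → —a→ p6, —b→ p6, —b→ p7
  p4 = (0 + 0) | (b.b.(0 + 0) + 0 | 0 | (0 | 0) | b.0\{a}) → —b→ p8, —b→ p9
  p5 = a.(0 + 0) | (0 | 0 | (0 | 0) | 0\{a}) → —a→ p8
  p6 = a.(0 + 0) | b.(0 + 0) → —a→ p9, —b→ p10
  p7 = (b.a.(0 + 0) + a.a.(0 + 0)) | (0 + 0) → —a→ p10, —b→ p10
  p8 = (0 + 0) | (0 | 0 | (0 | 0) | 0\{a}) → ∅
  p9 = (0 + 0) | b.(0 + 0) → —b→ p11
  p10 = a.(0 + 0) | (0 + 0) → —a→ p11
  p11 = (0 + 0) | (0 + 0) → ∅
Q's transition system — 12 states:
  q0 = (a.(0 + 0) + a.a.(0 + 0)) | (b.b.(0 + 0) + 0 | 0 | (0 | 0) | b.0\{a}) → —a→ q1, —a→ q2, —b→ q3, —b→ q4
  q1 = (0 + 0) | (b.b.(0 + 0) + 0 | 0 | (0 | 0) | b.0\{a}) → —b→ q5, —b→ q6
  q2 = a.(0 + 0) | (b.b.(0 + 0) + 0 | 0 | (0 | 0) | b.0\{a}) → —a→ q1, —b→ q7, —b→ q8
  q3 = (a.(0 + 0) + a.a.(0 + 0)) | (0 | 0 | (0 | 0) | 0\{a}) → —a→ q5, —a→ q7
  q4 = (a.(0 + 0) + a.a.(0 + 0)) | b.(0 + 0) → —a→ q6, —a→ q8, —b→ q9
  q5 = (0 + 0) | (0 | 0 | (0 | 0) | 0\{a}) → ∅
  q6 = (0 + 0) | b.(0 + 0) → —b→ q10
  q7 = a.(0 + 0) | (0 | 0 | (0 | 0) | 0\{a}) → —a→ q5
  q8 = a.(0 + 0) | b.(0 + 0) → —a→ q6, —b→ q11
  q9 = (a.(0 + 0) + a.a.(0 + 0)) | (0 + 0) → —a→ q10, —a→ q11
  q10 = (0 + 0) | (0 + 0) → ∅
  q11 = a.(0 + 0) | (0 + 0) → —a→ q10
Trace ⟨bbb⟩ through P, begin at {p0}:
  after b @ step 1: {p1, p2, p3}
  after b @ step 2: {p5, p6, p7}
  after b @ step 3: {p10}
  — P admits the full trace.
Trace ⟨bbb⟩ through Q, begin at {q0}:
  after b @ step 1: {q3, q4}
  after b @ step 2: {q9}
  after b @ step 3: ∅  — Q cannot continue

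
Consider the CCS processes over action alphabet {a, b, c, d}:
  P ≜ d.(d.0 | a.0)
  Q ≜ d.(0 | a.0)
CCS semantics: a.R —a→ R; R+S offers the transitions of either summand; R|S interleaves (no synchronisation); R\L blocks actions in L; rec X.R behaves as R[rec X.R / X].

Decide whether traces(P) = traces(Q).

traces(P) ≠ traces(Q) — witness ⟨dd⟩

Reachable graph of P (5 states):
  u0 = d.(d.0 | a.0) has moves ··d··> u1
  u1 = d.0 | a.0 has moves ··a··> u2, ··d··> u3
  u2 = d.0 | 0 has moves ··d··> u4
  u3 = 0 | a.0 has moves ··a··> u4
  u4 = 0 | 0 has moves (no moves)
Reachable graph of Q (3 states):
  v0 = d.(0 | a.0) has moves ··d··> v1
  v1 = 0 | a.0 has moves ··a··> v2
  v2 = 0 | 0 has moves (no moves)
Run σ = ⟨dd⟩ on P: start {u0}
  [1] d ⇒ {u1}
  [2] d ⇒ {u3}
  ✓ P
Run σ = ⟨dd⟩ on Q: start {v0}
  [1] d ⇒ {v1}
  [2] d ⇒ ∅ (Q stuck)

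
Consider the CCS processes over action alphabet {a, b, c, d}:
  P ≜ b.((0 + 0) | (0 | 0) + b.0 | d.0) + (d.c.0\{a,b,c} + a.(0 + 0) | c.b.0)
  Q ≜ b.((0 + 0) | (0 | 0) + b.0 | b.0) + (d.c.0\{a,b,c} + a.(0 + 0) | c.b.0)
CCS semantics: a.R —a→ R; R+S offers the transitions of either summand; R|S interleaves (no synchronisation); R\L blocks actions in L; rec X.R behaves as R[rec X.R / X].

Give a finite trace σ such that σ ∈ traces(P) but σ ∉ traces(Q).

LTS(P): 12 reachable states
  p0 = b.((0 + 0) | (0 | 0) + b.0 | d.0) + (d.c.0\{a,b,c} + a.(0 + 0) | c.b.0) | -a-> p1, -b-> p2, -c-> p3, -d-> p4
  p1 = (0 + 0) | c.b.0 | -c-> p5
  p2 = (0 + 0) | (0 | 0) + b.0 | d.0 | -b-> p6, -d-> p7
  p3 = a.(0 + 0) | b.0 | -a-> p5, -b-> p8
  p4 = c.0\{a,b,c} | -c-> p9
  p5 = (0 + 0) | b.0 | -b-> p10
  p6 = 0 | d.0 | -d-> p11
  p7 = b.0 | 0 | -b-> p11
  p8 = a.(0 + 0) | 0 | -a-> p10
  p9 = 0\{a,b,c} | (no moves)
  p10 = (0 + 0) | 0 | (no moves)
  p11 = 0 | 0 | (no moves)
LTS(Q): 12 reachable states
  q0 = b.((0 + 0) | (0 | 0) + b.0 | b.0) + (d.c.0\{a,b,c} + a.(0 + 0) | c.b.0) | -a-> q1, -b-> q2, -c-> q3, -d-> q4
  q1 = (0 + 0) | c.b.0 | -c-> q5
  q2 = (0 + 0) | (0 | 0) + b.0 | b.0 | -b-> q6, -b-> q7
  q3 = a.(0 + 0) | b.0 | -a-> q5, -b-> q8
  q4 = c.0\{a,b,c} | -c-> q9
  q5 = (0 + 0) | b.0 | -b-> q10
  q6 = 0 | b.0 | -b-> q11
  q7 = b.0 | 0 | -b-> q11
  q8 = a.(0 + 0) | 0 | -a-> q10
  q9 = 0\{a,b,c} | (no moves)
  q10 = (0 + 0) | 0 | (no moves)
  q11 = 0 | 0 | (no moves)
Executing bd from P (initial set {p0}):
  after b @ step 1: {p2}
  after d @ step 2: {p7}
  ✓ P
Executing bd from Q (initial set {q0}):
  after b @ step 1: {q2}
  after d @ step 2: no successor for Q

bd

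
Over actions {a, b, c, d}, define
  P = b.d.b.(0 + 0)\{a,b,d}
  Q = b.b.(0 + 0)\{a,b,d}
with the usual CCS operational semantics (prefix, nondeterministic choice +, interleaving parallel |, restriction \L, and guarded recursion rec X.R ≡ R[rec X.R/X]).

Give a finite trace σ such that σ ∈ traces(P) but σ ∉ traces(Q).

bd

P's transition system — 4 states:
  u0 = b.d.b.(0 + 0)\{a,b,d} ⊢ —b→ u1
  u1 = d.b.(0 + 0)\{a,b,d} ⊢ —d→ u2
  u2 = b.(0 + 0)\{a,b,d} ⊢ —b→ u3
  u3 = (0 + 0)\{a,b,d} ⊢ (no moves)
Q's transition system — 3 states:
  v0 = b.b.(0 + 0)\{a,b,d} ⊢ —b→ v1
  v1 = b.(0 + 0)\{a,b,d} ⊢ —b→ v2
  v2 = (0 + 0)\{a,b,d} ⊢ (no moves)
Executing bd from P (initial set {u0}):
  step 1 (b): {u1}
  step 2 (d): {u2}
  — P admits the full trace.
Executing bd from Q (initial set {v0}):
  step 1 (b): {v1}
  step 2 (d): ∅ (Q stuck)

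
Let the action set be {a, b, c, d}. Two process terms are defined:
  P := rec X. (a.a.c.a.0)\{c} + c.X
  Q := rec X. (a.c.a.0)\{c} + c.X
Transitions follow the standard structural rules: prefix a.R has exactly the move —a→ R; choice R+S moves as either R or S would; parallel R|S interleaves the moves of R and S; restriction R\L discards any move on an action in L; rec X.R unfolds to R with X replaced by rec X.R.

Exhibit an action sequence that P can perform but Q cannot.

aa

LTS(P): 3 reachable states
  p0 = rec X. (a.a.c.a.0)\{c} + c.X ⊢ =a=> p1, =c=> p0
  p1 = (a.c.a.0)\{c} ⊢ =a=> p2
  p2 = (c.a.0)\{c} ⊢ ∅
LTS(Q): 2 reachable states
  q0 = rec X. (a.c.a.0)\{c} + c.X ⊢ =a=> q1, =c=> q0
  q1 = (c.a.0)\{c} ⊢ ∅
Executing aa from P (initial set {p0}):
  [1] a ⇒ {p1}
  [2] a ⇒ {p2}
  — P admits the full trace.
Executing aa from Q (initial set {q0}):
  [1] a ⇒ {q1}
  [2] a ⇒ ∅ (Q stuck)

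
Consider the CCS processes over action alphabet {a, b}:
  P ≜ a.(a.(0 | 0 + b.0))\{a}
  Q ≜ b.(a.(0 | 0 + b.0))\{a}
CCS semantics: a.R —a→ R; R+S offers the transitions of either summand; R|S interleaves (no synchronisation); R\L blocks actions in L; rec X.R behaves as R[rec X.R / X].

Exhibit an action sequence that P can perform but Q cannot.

a

P's transition system — 2 states:
  u0 = a.(a.(0 | 0 + b.0))\{a} has moves -a-> u1
  u1 = (a.(0 | 0 + b.0))\{a} has moves deadlocked
Q's transition system — 2 states:
  v0 = b.(a.(0 | 0 + b.0))\{a} has moves -b-> v1
  v1 = (a.(0 | 0 + b.0))\{a} has moves deadlocked
Executing a from P (initial set {u0}):
  [1] a ⇒ {u1}
  P completes σ.
Executing a from Q (initial set {v0}):
  [1] a ⇒ no successor for Q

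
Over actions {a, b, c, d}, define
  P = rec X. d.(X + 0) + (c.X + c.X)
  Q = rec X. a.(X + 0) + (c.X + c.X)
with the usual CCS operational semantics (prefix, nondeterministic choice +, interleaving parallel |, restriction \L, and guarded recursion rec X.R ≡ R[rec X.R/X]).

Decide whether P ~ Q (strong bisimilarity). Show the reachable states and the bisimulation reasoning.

P's transition system — 2 states:
  u0 = rec X. d.(X + 0) + (c.X + c.X) ⊢ —c→ u0, —d→ u1
  u1 = (rec X. d.(X + 0) + (c.X + c.X)) + 0 ⊢ —c→ u0, —d→ u1
Q's transition system — 2 states:
  v0 = rec X. a.(X + 0) + (c.X + c.X) ⊢ —a→ v1, —c→ v0
  v1 = (rec X. a.(X + 0) + (c.X + c.X)) + 0 ⊢ —a→ v1, —c→ v0
Coarsest stable partition (strong bisimilarity classes):
  B0 = {u0, u1}
  B1 = {v0, v1}
u0 ∈ B0, v0 ∈ B1 → different blocks

P ≁ Q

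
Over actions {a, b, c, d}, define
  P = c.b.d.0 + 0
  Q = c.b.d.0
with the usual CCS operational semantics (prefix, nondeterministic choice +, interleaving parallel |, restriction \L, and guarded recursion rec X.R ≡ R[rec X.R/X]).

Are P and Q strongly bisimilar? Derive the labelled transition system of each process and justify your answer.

YES

Reachable graph of P (4 states):
  p0 = c.b.d.0 + 0 ⊢ —c→ p1
  p1 = b.d.0 ⊢ —b→ p2
  p2 = d.0 ⊢ —d→ p3
  p3 = 0 ⊢ deadlocked
Reachable graph of Q (4 states):
  q0 = c.b.d.0 ⊢ —c→ q1
  q1 = b.d.0 ⊢ —b→ q2
  q2 = d.0 ⊢ —d→ q3
  q3 = 0 ⊢ deadlocked
Partition-refinement fixed point:
  B0 = {p0, q0}
  B1 = {p1, q1}
  B2 = {p2, q2}
  B3 = {p3, q3}
p0 ∈ B0, q0 ∈ B0 → same block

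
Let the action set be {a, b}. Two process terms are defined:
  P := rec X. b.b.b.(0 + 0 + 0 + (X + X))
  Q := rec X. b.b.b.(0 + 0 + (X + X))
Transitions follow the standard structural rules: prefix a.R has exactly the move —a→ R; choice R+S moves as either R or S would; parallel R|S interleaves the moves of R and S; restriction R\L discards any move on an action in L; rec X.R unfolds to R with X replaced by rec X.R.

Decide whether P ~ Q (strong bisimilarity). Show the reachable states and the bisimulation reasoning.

LTS(P): 4 reachable states
  s0 = rec X. b.b.b.(0 + 0 + 0 + (X + X)) has moves ··b··> s1
  s1 = b.b.(0 + 0 + 0 + ((rec X. b.b.b.(0 + 0 + 0 + (X + X))) + (rec X. b.b.b.(0 + 0 + 0 + (X + X))))) has moves ··b··> s2
  s2 = b.(0 + 0 + 0 + ((rec X. b.b.b.(0 + 0 + 0 + (X + X))) + (rec X. b.b.b.(0 + 0 + 0 + (X + X))))) has moves ··b··> s3
  s3 = 0 + 0 + 0 + ((rec X. b.b.b.(0 + 0 + 0 + (X + X))) + (rec X. b.b.b.(0 + 0 + 0 + (X + X)))) has moves ··b··> s1
LTS(Q): 4 reachable states
  t0 = rec X. b.b.b.(0 + 0 + (X + X)) has moves ··b··> t1
  t1 = b.b.(0 + 0 + ((rec X. b.b.b.(0 + 0 + (X + X))) + (rec X. b.b.b.(0 + 0 + (X + X))))) has moves ··b··> t2
  t2 = b.(0 + 0 + ((rec X. b.b.b.(0 + 0 + (X + X))) + (rec X. b.b.b.(0 + 0 + (X + X))))) has moves ··b··> t3
  t3 = 0 + 0 + ((rec X. b.b.b.(0 + 0 + (X + X))) + (rec X. b.b.b.(0 + 0 + (X + X)))) has moves ··b··> t1
Bisimilarity quotient blocks:
  B0 = {s0, s1, s2, s3, t0, t1, t2, t3}
s0 ∈ B0, t0 ∈ B0 → same block

bisimilar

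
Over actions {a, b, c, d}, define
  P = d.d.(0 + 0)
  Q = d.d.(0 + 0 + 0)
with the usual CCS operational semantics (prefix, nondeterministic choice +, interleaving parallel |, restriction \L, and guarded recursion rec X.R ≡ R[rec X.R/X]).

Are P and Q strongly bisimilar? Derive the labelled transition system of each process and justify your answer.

LTS(P): 3 reachable states
  s0 = d.d.(0 + 0) | —d→ s1
  s1 = d.(0 + 0) | —d→ s2
  s2 = 0 + 0 | (no moves)
LTS(Q): 3 reachable states
  t0 = d.d.(0 + 0 + 0) | —d→ t1
  t1 = d.(0 + 0 + 0) | —d→ t2
  t2 = 0 + 0 + 0 | (no moves)
Bisimilarity quotient blocks:
  B0 = {s0, t0}
  B1 = {s1, t1}
  B2 = {s2, t2}
s0 ∈ B0, t0 ∈ B0 → same block

YES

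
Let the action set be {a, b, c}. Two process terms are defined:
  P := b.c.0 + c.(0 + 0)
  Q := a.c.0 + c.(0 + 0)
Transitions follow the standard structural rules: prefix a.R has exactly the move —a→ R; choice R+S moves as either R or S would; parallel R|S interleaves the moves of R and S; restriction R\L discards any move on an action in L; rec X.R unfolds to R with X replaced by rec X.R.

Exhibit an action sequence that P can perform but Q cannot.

b

Reachable graph of P (4 states):
  u0 = b.c.0 + c.(0 + 0) has moves ··b··> u1, ··c··> u2
  u1 = c.0 has moves ··c··> u3
  u2 = 0 + 0 has moves deadlocked
  u3 = 0 has moves deadlocked
Reachable graph of Q (4 states):
  v0 = a.c.0 + c.(0 + 0) has moves ··a··> v1, ··c··> v2
  v1 = c.0 has moves ··c··> v3
  v2 = 0 + 0 has moves deadlocked
  v3 = 0 has moves deadlocked
Run σ = ⟨b⟩ on P: start {u0}
  [1] b ⇒ {u1}
  — P admits the full trace.
Run σ = ⟨b⟩ on Q: start {v0}
  [1] b ⇒ ∅  — Q cannot continue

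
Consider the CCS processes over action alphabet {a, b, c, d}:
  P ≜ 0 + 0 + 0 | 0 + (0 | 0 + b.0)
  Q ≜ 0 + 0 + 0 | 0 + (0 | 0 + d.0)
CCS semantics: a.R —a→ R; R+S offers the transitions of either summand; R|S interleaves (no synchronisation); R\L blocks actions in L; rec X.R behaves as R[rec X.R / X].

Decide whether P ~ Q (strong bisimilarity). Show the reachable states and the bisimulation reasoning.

Reachable graph of P (2 states):
  s0 = 0 + 0 + 0 | 0 + (0 | 0 + b.0) has moves -b-> s1
  s1 = 0 has moves deadlocked
Reachable graph of Q (2 states):
  t0 = 0 + 0 + 0 | 0 + (0 | 0 + d.0) has moves -d-> t1
  t1 = 0 has moves deadlocked
Bisimilarity quotient blocks:
  B0 = {s0}
  B1 = {s1, t1}
  B2 = {t0}
s0 ∈ B0, t0 ∈ B2 → different blocks

not bisimilar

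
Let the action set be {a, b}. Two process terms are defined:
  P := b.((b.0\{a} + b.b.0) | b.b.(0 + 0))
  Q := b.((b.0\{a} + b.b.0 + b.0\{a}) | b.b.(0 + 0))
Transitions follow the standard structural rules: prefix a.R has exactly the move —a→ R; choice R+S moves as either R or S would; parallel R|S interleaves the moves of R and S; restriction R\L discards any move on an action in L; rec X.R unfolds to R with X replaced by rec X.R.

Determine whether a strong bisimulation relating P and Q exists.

P ~ Q

Reachable graph of P (13 states):
  u0 = b.((b.0\{a} + b.b.0) | b.b.(0 + 0)) :: -b-> u1
  u1 = (b.0\{a} + b.b.0) | b.b.(0 + 0) :: -b-> u2, -b-> u3, -b-> u4
  u2 = (b.0\{a} + b.b.0) | b.(0 + 0) :: -b-> u5, -b-> u6, -b-> u7
  u3 = 0\{a} | b.b.(0 + 0) :: -b-> u6
  u4 = b.0 | b.b.(0 + 0) :: -b-> u7, -b-> u8
  u5 = (b.0\{a} + b.b.0) | (0 + 0) :: -b-> u10, -b-> u9
  u6 = 0\{a} | b.(0 + 0) :: -b-> u9
  u7 = b.0 | b.(0 + 0) :: -b-> u10, -b-> u11
  u8 = 0 | b.b.(0 + 0) :: -b-> u11
  u9 = 0\{a} | (0 + 0) :: ·
  u10 = b.0 | (0 + 0) :: -b-> u12
  u11 = 0 | b.(0 + 0) :: -b-> u12
  u12 = 0 | (0 + 0) :: ·
Reachable graph of Q (13 states):
  v0 = b.((b.0\{a} + b.b.0 + b.0\{a}) | b.b.(0 + 0)) :: -b-> v1
  v1 = (b.0\{a} + b.b.0 + b.0\{a}) | b.b.(0 + 0) :: -b-> v2, -b-> v3, -b-> v4
  v2 = (b.0\{a} + b.b.0 + b.0\{a}) | b.(0 + 0) :: -b-> v5, -b-> v6, -b-> v7
  v3 = 0\{a} | b.b.(0 + 0) :: -b-> v6
  v4 = b.0 | b.b.(0 + 0) :: -b-> v7, -b-> v8
  v5 = (b.0\{a} + b.b.0 + b.0\{a}) | (0 + 0) :: -b-> v10, -b-> v9
  v6 = 0\{a} | b.(0 + 0) :: -b-> v9
  v7 = b.0 | b.(0 + 0) :: -b-> v10, -b-> v11
  v8 = 0 | b.b.(0 + 0) :: -b-> v11
  v9 = 0\{a} | (0 + 0) :: ·
  v10 = b.0 | (0 + 0) :: -b-> v12
  v11 = 0 | b.(0 + 0) :: -b-> v12
  v12 = 0 | (0 + 0) :: ·
Coarsest stable partition (strong bisimilarity classes):
  B0 = {u0, v0}
  B1 = {u1, v1}
  B2 = {u4, v4}
  B3 = {u3, u7, u8, v3, v7, v8}
  B4 = {u10, u11, u6, v10, v11, v6}
  B5 = {u12, u9, v12, v9}
  B6 = {u2, v2}
  B7 = {u5, v5}
u0 ∈ B0, v0 ∈ B0 → same block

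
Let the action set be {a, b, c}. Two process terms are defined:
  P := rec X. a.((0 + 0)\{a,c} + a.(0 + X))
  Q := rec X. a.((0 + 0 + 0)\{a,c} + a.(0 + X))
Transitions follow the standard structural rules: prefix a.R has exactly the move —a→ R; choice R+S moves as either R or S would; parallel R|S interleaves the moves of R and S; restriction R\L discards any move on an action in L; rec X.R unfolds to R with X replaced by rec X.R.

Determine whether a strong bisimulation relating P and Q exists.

bisimilar

LTS(P): 3 reachable states
  p0 = rec X. a.((0 + 0)\{a,c} + a.(0 + X)) → —a→ p1
  p1 = (0 + 0)\{a,c} + a.(0 + (rec X. a.((0 + 0)\{a,c} + a.(0 + X)))) → —a→ p2
  p2 = 0 + (rec X. a.((0 + 0)\{a,c} + a.(0 + X))) → —a→ p1
LTS(Q): 3 reachable states
  q0 = rec X. a.((0 + 0 + 0)\{a,c} + a.(0 + X)) → —a→ q1
  q1 = (0 + 0 + 0)\{a,c} + a.(0 + (rec X. a.((0 + 0 + 0)\{a,c} + a.(0 + X)))) → —a→ q2
  q2 = 0 + (rec X. a.((0 + 0 + 0)\{a,c} + a.(0 + X))) → —a→ q1
Bisimilarity quotient blocks:
  B0 = {p0, p1, p2, q0, q1, q2}
p0 ∈ B0, q0 ∈ B0 → same block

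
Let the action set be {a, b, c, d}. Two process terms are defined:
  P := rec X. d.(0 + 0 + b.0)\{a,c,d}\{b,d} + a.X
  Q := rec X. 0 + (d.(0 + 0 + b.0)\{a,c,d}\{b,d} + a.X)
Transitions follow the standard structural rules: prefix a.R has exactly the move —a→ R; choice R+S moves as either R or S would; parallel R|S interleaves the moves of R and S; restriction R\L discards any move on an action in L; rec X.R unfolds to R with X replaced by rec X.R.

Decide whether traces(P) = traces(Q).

P's transition system — 2 states:
  p0 = rec X. d.(0 + 0 + b.0)\{a,c,d}\{b,d} + a.X → --a--▸ p0, --d--▸ p1
  p1 = (0 + 0 + b.0)\{a,c,d}\{b,d} → ·
Q's transition system — 2 states:
  q0 = rec X. 0 + (d.(0 + 0 + b.0)\{a,c,d}\{b,d} + a.X) → --a--▸ q0, --d--▸ q1
  q1 = (0 + 0 + b.0)\{a,c,d}\{b,d} → ·
Coarsest stable partition (strong bisimilarity classes):
  B0 = {p0, q0}
  B1 = {p1, q1}
p0 ∈ B0, q0 ∈ B0 → same block
Bisimilar ⇒ trace-equivalent.

trace-equivalent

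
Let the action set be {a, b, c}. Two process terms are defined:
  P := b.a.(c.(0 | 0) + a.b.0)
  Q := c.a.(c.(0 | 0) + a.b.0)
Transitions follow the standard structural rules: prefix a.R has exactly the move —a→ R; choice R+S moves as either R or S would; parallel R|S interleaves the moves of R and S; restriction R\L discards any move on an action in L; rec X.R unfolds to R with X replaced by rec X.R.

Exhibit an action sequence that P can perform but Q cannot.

Reachable graph of P (6 states):
  u0 = b.a.(c.(0 | 0) + a.b.0) ⊢ ··b··> u1
  u1 = a.(c.(0 | 0) + a.b.0) ⊢ ··a··> u2
  u2 = c.(0 | 0) + a.b.0 ⊢ ··a··> u3, ··c··> u4
  u3 = b.0 ⊢ ··b··> u5
  u4 = 0 | 0 ⊢ deadlocked
  u5 = 0 ⊢ deadlocked
Reachable graph of Q (6 states):
  v0 = c.a.(c.(0 | 0) + a.b.0) ⊢ ··c··> v1
  v1 = a.(c.(0 | 0) + a.b.0) ⊢ ··a··> v2
  v2 = c.(0 | 0) + a.b.0 ⊢ ··a··> v3, ··c··> v4
  v3 = b.0 ⊢ ··b··> v5
  v4 = 0 | 0 ⊢ deadlocked
  v5 = 0 ⊢ deadlocked
Run σ = ⟨b⟩ on P: start {u0}
  after b @ step 1: {u1}
  — P admits the full trace.
Run σ = ⟨b⟩ on Q: start {v0}
  after b @ step 1: ∅  — Q cannot continue

b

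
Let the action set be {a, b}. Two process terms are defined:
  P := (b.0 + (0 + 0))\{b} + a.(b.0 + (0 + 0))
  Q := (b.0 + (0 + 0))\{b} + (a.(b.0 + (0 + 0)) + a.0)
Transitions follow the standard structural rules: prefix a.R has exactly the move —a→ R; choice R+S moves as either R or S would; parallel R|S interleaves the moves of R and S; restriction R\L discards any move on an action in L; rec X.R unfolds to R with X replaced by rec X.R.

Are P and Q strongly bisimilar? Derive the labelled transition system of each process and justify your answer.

Reachable graph of P (3 states):
  m0 = (b.0 + (0 + 0))\{b} + a.(b.0 + (0 + 0)) | —a→ m1
  m1 = b.0 + (0 + 0) | —b→ m2
  m2 = 0 | ·
Reachable graph of Q (3 states):
  n0 = (b.0 + (0 + 0))\{b} + (a.(b.0 + (0 + 0)) + a.0) | —a→ n1, —a→ n2
  n1 = 0 | ·
  n2 = b.0 + (0 + 0) | —b→ n1
Coarsest stable partition (strong bisimilarity classes):
  B0 = {m0}
  B1 = {m1, n2}
  B2 = {m2, n1}
  B3 = {n0}
m0 ∈ B0, n0 ∈ B3 → different blocks

NO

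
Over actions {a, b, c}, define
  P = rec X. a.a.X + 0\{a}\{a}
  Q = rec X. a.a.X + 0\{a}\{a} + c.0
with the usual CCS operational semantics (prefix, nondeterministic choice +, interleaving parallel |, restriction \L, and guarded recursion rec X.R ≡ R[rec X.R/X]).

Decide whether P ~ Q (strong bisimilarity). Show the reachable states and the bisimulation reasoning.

LTS(P): 2 reachable states
  m0 = rec X. a.a.X + 0\{a}\{a} ⊢ =a=> m1
  m1 = a.(rec X. a.a.X + 0\{a}\{a}) ⊢ =a=> m0
LTS(Q): 3 reachable states
  n0 = rec X. a.a.X + 0\{a}\{a} + c.0 ⊢ =a=> n1, =c=> n2
  n1 = a.(rec X. a.a.X + 0\{a}\{a} + c.0) ⊢ =a=> n0
  n2 = 0 ⊢ (no moves)
Bisimilarity quotient blocks:
  B0 = {m0, m1}
  B1 = {n0}
  B2 = {n1}
  B3 = {n2}
m0 ∈ B0, n0 ∈ B1 → different blocks

P ≁ Q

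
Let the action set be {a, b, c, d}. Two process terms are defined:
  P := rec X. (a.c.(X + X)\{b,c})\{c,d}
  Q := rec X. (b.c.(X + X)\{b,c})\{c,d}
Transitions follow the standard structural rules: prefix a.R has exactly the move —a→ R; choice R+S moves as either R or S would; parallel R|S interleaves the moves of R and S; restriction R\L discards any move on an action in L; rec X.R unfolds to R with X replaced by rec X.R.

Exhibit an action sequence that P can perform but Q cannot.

a

LTS(P): 2 reachable states
  u0 = rec X. (a.c.(X + X)\{b,c})\{c,d} :: =a=> u1
  u1 = (c.((rec X. (a.c.(X + X)\{b,c})\{c,d}) + (rec X. (a.c.(X + X)\{b,c})\{c,d}))\{b,c})\{c,d} :: ∅
LTS(Q): 2 reachable states
  v0 = rec X. (b.c.(X + X)\{b,c})\{c,d} :: =b=> v1
  v1 = (c.((rec X. (b.c.(X + X)\{b,c})\{c,d}) + (rec X. (b.c.(X + X)\{b,c})\{c,d}))\{b,c})\{c,d} :: ∅
Executing a from P (initial set {u0}):
  after a @ step 1: {u1}
  — P admits the full trace.
Executing a from Q (initial set {v0}):
  after a @ step 1: ∅ (Q stuck)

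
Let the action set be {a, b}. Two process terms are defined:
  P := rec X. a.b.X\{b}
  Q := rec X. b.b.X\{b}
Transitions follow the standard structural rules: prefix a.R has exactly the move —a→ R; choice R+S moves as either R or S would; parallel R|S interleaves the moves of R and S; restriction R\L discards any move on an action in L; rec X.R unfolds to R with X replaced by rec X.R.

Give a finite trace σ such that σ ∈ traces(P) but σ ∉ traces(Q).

a

LTS(P): 4 reachable states
  p0 = rec X. a.b.X\{b} :: ··a··> p1
  p1 = b.(rec X. a.b.X\{b})\{b} :: ··b··> p2
  p2 = (rec X. a.b.X\{b})\{b} :: ··a··> p3
  p3 = (b.(rec X. a.b.X\{b})\{b})\{b} :: stopped
LTS(Q): 3 reachable states
  q0 = rec X. b.b.X\{b} :: ··b··> q1
  q1 = b.(rec X. b.b.X\{b})\{b} :: ··b··> q2
  q2 = (rec X. b.b.X\{b})\{b} :: stopped
Run σ = ⟨a⟩ on P: start {p0}
  after a @ step 1: {p1}
  — P admits the full trace.
Run σ = ⟨a⟩ on Q: start {q0}
  after a @ step 1: ∅ (Q stuck)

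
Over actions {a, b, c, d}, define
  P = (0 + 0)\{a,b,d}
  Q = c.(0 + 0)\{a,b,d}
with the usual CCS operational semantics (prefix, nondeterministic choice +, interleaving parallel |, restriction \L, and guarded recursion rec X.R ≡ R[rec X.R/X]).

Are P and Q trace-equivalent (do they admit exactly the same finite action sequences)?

Reachable graph of P (1 states):
  s0 = (0 + 0)\{a,b,d} → deadlocked
Reachable graph of Q (2 states):
  t0 = c.(0 + 0)\{a,b,d} → ··c··> t1
  t1 = (0 + 0)\{a,b,d} → deadlocked
Trace ⟨c⟩ through Q, begin at {t0}:
  [1] c ⇒ {t1}
  Q completes σ.
Trace ⟨c⟩ through P, begin at {s0}:
  [1] c ⇒ no successor for P

traces(P) ≠ traces(Q) — witness ⟨c⟩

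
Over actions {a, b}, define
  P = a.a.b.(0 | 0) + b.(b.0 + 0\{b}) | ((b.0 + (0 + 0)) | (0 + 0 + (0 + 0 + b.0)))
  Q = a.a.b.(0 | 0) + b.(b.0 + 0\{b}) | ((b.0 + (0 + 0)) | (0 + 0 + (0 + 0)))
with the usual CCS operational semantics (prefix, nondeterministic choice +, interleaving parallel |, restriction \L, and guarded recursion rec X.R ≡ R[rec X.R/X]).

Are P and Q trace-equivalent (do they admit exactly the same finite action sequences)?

P's transition system — 15 states:
  u0 = a.a.b.(0 | 0) + b.(b.0 + 0\{b}) | ((b.0 + (0 + 0)) | (0 + 0 + (0 + 0 + b.0))) | --a--▸ u1, --b--▸ u2, --b--▸ u3, --b--▸ u4
  u1 = a.b.(0 | 0) | --a--▸ u5
  u2 = (b.0 + 0\{b}) | ((b.0 + (0 + 0)) | (0 + 0 + (0 + 0 + b.0))) | --b--▸ u6, --b--▸ u7, --b--▸ u8
  u3 = b.(b.0 + 0\{b}) | ((b.0 + (0 + 0)) | 0) | --b--▸ u6, --b--▸ u9
  u4 = b.(b.0 + 0\{b}) | (0 | (0 + 0 + (0 + 0 + b.0))) | --b--▸ u7, --b--▸ u9
  u5 = b.(0 | 0) | --b--▸ u10
  u6 = (b.0 + 0\{b}) | ((b.0 + (0 + 0)) | 0) | --b--▸ u11, --b--▸ u12
  u7 = (b.0 + 0\{b}) | (0 | (0 + 0 + (0 + 0 + b.0))) | --b--▸ u11, --b--▸ u13
  u8 = 0 | ((b.0 + (0 + 0)) | (0 + 0 + (0 + 0 + b.0))) | --b--▸ u12, --b--▸ u13
  u9 = b.(b.0 + 0\{b}) | (0 | 0) | --b--▸ u11
  u10 = 0 | 0 | stopped
  u11 = (b.0 + 0\{b}) | (0 | 0) | --b--▸ u14
  u12 = 0 | ((b.0 + (0 + 0)) | 0) | --b--▸ u14
  u13 = 0 | (0 | (0 + 0 + (0 + 0 + b.0))) | --b--▸ u14
  u14 = 0 | (0 | 0) | stopped
Q's transition system — 9 states:
  v0 = a.a.b.(0 | 0) + b.(b.0 + 0\{b}) | ((b.0 + (0 + 0)) | (0 + 0 + (0 + 0))) | --a--▸ v1, --b--▸ v2, --b--▸ v3
  v1 = a.b.(0 | 0) | --a--▸ v4
  v2 = (b.0 + 0\{b}) | ((b.0 + (0 + 0)) | (0 + 0 + (0 + 0))) | --b--▸ v5, --b--▸ v6
  v3 = b.(b.0 + 0\{b}) | (0 | (0 + 0 + (0 + 0))) | --b--▸ v5
  v4 = b.(0 | 0) | --b--▸ v7
  v5 = (b.0 + 0\{b}) | (0 | (0 + 0 + (0 + 0))) | --b--▸ v8
  v6 = 0 | ((b.0 + (0 + 0)) | (0 + 0 + (0 + 0))) | --b--▸ v8
  v7 = 0 | 0 | stopped
  v8 = 0 | (0 | (0 + 0 + (0 + 0))) | stopped
Trace ⟨bbbb⟩ through P, begin at {u0}:
  step 1 (b): {u2, u3, u4}
  step 2 (b): {u6, u7, u8, u9}
  step 3 (b): {u11, u12, u13}
  step 4 (b): {u14}
  ✓ P
Trace ⟨bbbb⟩ through Q, begin at {v0}:
  step 1 (b): {v2, v3}
  step 2 (b): {v5, v6}
  step 3 (b): {v8}
  step 4 (b): ∅ (Q stuck)

traces(P) ≠ traces(Q) — witness ⟨bbbb⟩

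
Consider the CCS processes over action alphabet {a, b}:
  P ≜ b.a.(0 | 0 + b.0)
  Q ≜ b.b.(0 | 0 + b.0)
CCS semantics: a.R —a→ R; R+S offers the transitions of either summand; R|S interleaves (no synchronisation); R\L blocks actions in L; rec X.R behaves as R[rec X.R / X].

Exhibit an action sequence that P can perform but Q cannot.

LTS(P): 4 reachable states
  m0 = b.a.(0 | 0 + b.0) | —b→ m1
  m1 = a.(0 | 0 + b.0) | —a→ m2
  m2 = 0 | 0 + b.0 | —b→ m3
  m3 = 0 | ∅
LTS(Q): 4 reachable states
  n0 = b.b.(0 | 0 + b.0) | —b→ n1
  n1 = b.(0 | 0 + b.0) | —b→ n2
  n2 = 0 | 0 + b.0 | —b→ n3
  n3 = 0 | ∅
Trace ⟨ba⟩ through P, begin at {m0}:
  [1] b ⇒ {m1}
  [2] a ⇒ {m2}
  — P admits the full trace.
Trace ⟨ba⟩ through Q, begin at {n0}:
  [1] b ⇒ {n1}
  [2] a ⇒ ∅  — Q cannot continue

ba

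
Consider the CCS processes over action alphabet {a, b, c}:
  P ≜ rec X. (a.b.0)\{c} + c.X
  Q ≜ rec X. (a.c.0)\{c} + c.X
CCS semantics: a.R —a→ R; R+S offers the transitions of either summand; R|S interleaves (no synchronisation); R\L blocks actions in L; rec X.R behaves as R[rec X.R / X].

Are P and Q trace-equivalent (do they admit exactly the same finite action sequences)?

trace-distinct — witness ⟨ab⟩

P's transition system — 3 states:
  u0 = rec X. (a.b.0)\{c} + c.X ⊢ —a→ u1, —c→ u0
  u1 = (b.0)\{c} ⊢ —b→ u2
  u2 = 0\{c} ⊢ stopped
Q's transition system — 2 states:
  v0 = rec X. (a.c.0)\{c} + c.X ⊢ —a→ v1, —c→ v0
  v1 = (c.0)\{c} ⊢ stopped
Run σ = ⟨ab⟩ on P: start {u0}
  step 1 (a): {u1}
  step 2 (b): {u2}
  P completes σ.
Run σ = ⟨ab⟩ on Q: start {v0}
  step 1 (a): {v1}
  step 2 (b): no successor for Q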